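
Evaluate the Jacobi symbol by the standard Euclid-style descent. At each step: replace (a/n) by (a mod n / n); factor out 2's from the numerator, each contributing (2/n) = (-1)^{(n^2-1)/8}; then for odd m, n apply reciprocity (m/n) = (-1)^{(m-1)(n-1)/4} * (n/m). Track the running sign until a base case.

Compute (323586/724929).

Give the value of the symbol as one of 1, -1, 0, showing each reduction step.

factor out 2^1: 323586 = 2^1·161793; with 724929 mod 8 = 1, (2/724929) = +1; sign now +1; continue with (161793/724929)
flip (161793/724929) -> (724929/161793): both odd, 161793 mod 4 = 1, 724929 mod 4 = 1, so the flip contributes +1; sign now +1
(724929/161793): 724929 mod 161793 = 77757, so (724929/161793) = (77757/161793)
flip (77757/161793) -> (161793/77757): both odd, 77757 mod 4 = 1, 161793 mod 4 = 1, so the flip contributes +1; sign now +1
(161793/77757): 161793 mod 77757 = 6279, so (161793/77757) = (6279/77757)
flip (6279/77757) -> (77757/6279): both odd, 6279 mod 4 = 3, 77757 mod 4 = 1, so the flip contributes +1; sign now +1
(77757/6279): 77757 mod 6279 = 2409, so (77757/6279) = (2409/6279)
flip (2409/6279) -> (6279/2409): both odd, 2409 mod 4 = 1, 6279 mod 4 = 3, so the flip contributes +1; sign now +1
(6279/2409): 6279 mod 2409 = 1461, so (6279/2409) = (1461/2409)
flip (1461/2409) -> (2409/1461): both odd, 1461 mod 4 = 1, 2409 mod 4 = 1, so the flip contributes +1; sign now +1
(2409/1461): 2409 mod 1461 = 948, so (2409/1461) = (948/1461)
factor out 2^2: 948 = 2^2·237; with 1461 mod 8 = 5, (2/1461) = -1; sign now +1; continue with (237/1461)
flip (237/1461) -> (1461/237): both odd, 237 mod 4 = 1, 1461 mod 4 = 1, so the flip contributes +1; sign now +1
(1461/237): 1461 mod 237 = 39, so (1461/237) = (39/237)
flip (39/237) -> (237/39): both odd, 39 mod 4 = 3, 237 mod 4 = 1, so the flip contributes +1; sign now +1
(237/39): 237 mod 39 = 3, so (237/39) = (3/39)
flip (3/39) -> (39/3): both odd, 3 mod 4 = 3, 39 mod 4 = 3, so the flip contributes -1; sign now -1
(39/3): 39 mod 3 = 0, so (39/3) = (0/3)
reached (0/3); gcd(a, n) > 1, so (0/3) = 0 and the symbol is 0

0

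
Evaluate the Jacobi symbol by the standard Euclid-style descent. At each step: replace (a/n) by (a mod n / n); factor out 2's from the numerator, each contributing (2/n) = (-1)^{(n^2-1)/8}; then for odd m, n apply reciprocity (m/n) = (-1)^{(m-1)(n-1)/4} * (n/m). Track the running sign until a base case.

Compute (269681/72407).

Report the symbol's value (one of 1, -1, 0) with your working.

(269681/72407): 269681 mod 72407 = 52460, so (269681/72407) = (52460/72407)
factor out 2^2: 52460 = 2^2·13115; with 72407 mod 8 = 7, (2/72407) = +1; sign now +1; continue with (13115/72407)
flip (13115/72407) -> (72407/13115): both odd, 13115 mod 4 = 3, 72407 mod 4 = 3, so the flip contributes -1; sign now -1
(72407/13115): 72407 mod 13115 = 6832, so (72407/13115) = (6832/13115)
factor out 2^4: 6832 = 2^4·427; with 13115 mod 8 = 3, (2/13115) = -1; sign now -1; continue with (427/13115)
flip (427/13115) -> (13115/427): both odd, 427 mod 4 = 3, 13115 mod 4 = 3, so the flip contributes -1; sign now +1
(13115/427): 13115 mod 427 = 305, so (13115/427) = (305/427)
flip (305/427) -> (427/305): both odd, 305 mod 4 = 1, 427 mod 4 = 3, so the flip contributes +1; sign now +1
(427/305): 427 mod 305 = 122, so (427/305) = (122/305)
factor out 2^1: 122 = 2^1·61; with 305 mod 8 = 1, (2/305) = +1; sign now +1; continue with (61/305)
flip (61/305) -> (305/61): both odd, 61 mod 4 = 1, 305 mod 4 = 1, so the flip contributes +1; sign now +1
(305/61): 305 mod 61 = 0, so (305/61) = (0/61)
reached (0/61); gcd(a, n) > 1, so (0/61) = 0 and the symbol is 0

0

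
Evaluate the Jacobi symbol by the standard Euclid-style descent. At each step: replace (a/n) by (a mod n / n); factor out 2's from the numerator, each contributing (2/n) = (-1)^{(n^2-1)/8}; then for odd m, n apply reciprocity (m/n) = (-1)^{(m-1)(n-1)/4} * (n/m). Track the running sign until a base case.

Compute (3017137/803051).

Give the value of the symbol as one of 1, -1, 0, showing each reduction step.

(3017137/803051) = (607984/803051)   [reduce mod 803051]
607984 = 2^4·37999; (2/803051) = -1 since 803051 mod 8 = 3, so (607984/803051) = (-1)^4·(37999/803051); sign now +1
reciprocity: (37999/803051) = -1·(803051/37999) since 37999 mod 4 = 3, 803051 mod 4 = 3; sign now -1
(803051/37999) = (5072/37999)   [reduce mod 37999]
5072 = 2^4·317; (2/37999) = +1 since 37999 mod 8 = 7, so (5072/37999) = (+1)^4·(317/37999); sign now -1
reciprocity: (317/37999) = +1·(37999/317) since 317 mod 4 = 1, 37999 mod 4 = 3; sign now -1
(37999/317) = (276/317)   [reduce mod 317]
276 = 2^2·69; (2/317) = -1 since 317 mod 8 = 5, so (276/317) = (-1)^2·(69/317); sign now -1
reciprocity: (69/317) = +1·(317/69) since 69 mod 4 = 1, 317 mod 4 = 1; sign now -1
(317/69) = (41/69)   [reduce mod 69]
reciprocity: (41/69) = +1·(69/41) since 41 mod 4 = 1, 69 mod 4 = 1; sign now -1
(69/41) = (28/41)   [reduce mod 41]
28 = 2^2·7; (2/41) = +1 since 41 mod 8 = 1, so (28/41) = (+1)^2·(7/41); sign now -1
reciprocity: (7/41) = +1·(41/7) since 7 mod 4 = 3, 41 mod 4 = 1; sign now -1
(41/7) = (6/7)   [reduce mod 7]
6 = 2^1·3; (2/7) = +1 since 7 mod 8 = 7, so (6/7) = (+1)^1·(3/7); sign now -1
reciprocity: (3/7) = -1·(7/3) since 3 mod 4 = 3, 7 mod 4 = 3; sign now +1
(7/3) = (1/3)   [reduce mod 3]
(1/3) = 1; final value = sign = +1

1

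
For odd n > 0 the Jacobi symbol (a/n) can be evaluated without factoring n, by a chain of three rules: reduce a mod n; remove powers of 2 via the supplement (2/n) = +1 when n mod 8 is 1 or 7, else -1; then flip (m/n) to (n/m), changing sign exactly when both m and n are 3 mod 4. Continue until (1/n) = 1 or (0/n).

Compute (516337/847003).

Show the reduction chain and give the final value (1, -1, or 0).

1

flip (516337/847003) -> (847003/516337): both odd, 516337 mod 4 = 1, 847003 mod 4 = 3, so the flip contributes +1; sign now +1
(847003/516337): 847003 mod 516337 = 330666, so (847003/516337) = (330666/516337)
factor out 2^1: 330666 = 2^1·165333; with 516337 mod 8 = 1, (2/516337) = +1; sign now +1; continue with (165333/516337)
flip (165333/516337) -> (516337/165333): both odd, 165333 mod 4 = 1, 516337 mod 4 = 1, so the flip contributes +1; sign now +1
(516337/165333): 516337 mod 165333 = 20338, so (516337/165333) = (20338/165333)
factor out 2^1: 20338 = 2^1·10169; with 165333 mod 8 = 5, (2/165333) = -1; sign now -1; continue with (10169/165333)
flip (10169/165333) -> (165333/10169): both odd, 10169 mod 4 = 1, 165333 mod 4 = 1, so the flip contributes +1; sign now -1
(165333/10169): 165333 mod 10169 = 2629, so (165333/10169) = (2629/10169)
flip (2629/10169) -> (10169/2629): both odd, 2629 mod 4 = 1, 10169 mod 4 = 1, so the flip contributes +1; sign now -1
(10169/2629): 10169 mod 2629 = 2282, so (10169/2629) = (2282/2629)
factor out 2^1: 2282 = 2^1·1141; with 2629 mod 8 = 5, (2/2629) = -1; sign now +1; continue with (1141/2629)
flip (1141/2629) -> (2629/1141): both odd, 1141 mod 4 = 1, 2629 mod 4 = 1, so the flip contributes +1; sign now +1
(2629/1141): 2629 mod 1141 = 347, so (2629/1141) = (347/1141)
flip (347/1141) -> (1141/347): both odd, 347 mod 4 = 3, 1141 mod 4 = 1, so the flip contributes +1; sign now +1
(1141/347): 1141 mod 347 = 100, so (1141/347) = (100/347)
factor out 2^2: 100 = 2^2·25; with 347 mod 8 = 3, (2/347) = -1; sign now +1; continue with (25/347)
flip (25/347) -> (347/25): both odd, 25 mod 4 = 1, 347 mod 4 = 3, so the flip contributes +1; sign now +1
(347/25): 347 mod 25 = 22, so (347/25) = (22/25)
factor out 2^1: 22 = 2^1·11; with 25 mod 8 = 1, (2/25) = +1; sign now +1; continue with (11/25)
flip (11/25) -> (25/11): both odd, 11 mod 4 = 3, 25 mod 4 = 1, so the flip contributes +1; sign now +1
(25/11): 25 mod 11 = 3, so (25/11) = (3/11)
flip (3/11) -> (11/3): both odd, 3 mod 4 = 3, 11 mod 4 = 3, so the flip contributes -1; sign now -1
(11/3): 11 mod 3 = 2, so (11/3) = (2/3)
factor out 2^1: 2 = 2^1·1; with 3 mod 8 = 3, (2/3) = -1; sign now +1; continue with (1/3)
reached (1/3) = 1, so the symbol is +1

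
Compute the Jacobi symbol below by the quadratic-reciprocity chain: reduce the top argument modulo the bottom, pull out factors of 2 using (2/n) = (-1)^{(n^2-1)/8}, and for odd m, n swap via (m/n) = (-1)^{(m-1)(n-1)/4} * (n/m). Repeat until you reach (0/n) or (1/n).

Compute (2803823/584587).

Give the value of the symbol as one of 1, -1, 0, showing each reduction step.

(2803823/584587): 2803823 mod 584587 = 465475, so (2803823/584587) = (465475/584587)
flip (465475/584587) -> (584587/465475): both odd, 465475 mod 4 = 3, 584587 mod 4 = 3, so the flip contributes -1; sign now -1
(584587/465475): 584587 mod 465475 = 119112, so (584587/465475) = (119112/465475)
factor out 2^3: 119112 = 2^3·14889; with 465475 mod 8 = 3, (2/465475) = -1; sign now +1; continue with (14889/465475)
flip (14889/465475) -> (465475/14889): both odd, 14889 mod 4 = 1, 465475 mod 4 = 3, so the flip contributes +1; sign now +1
(465475/14889): 465475 mod 14889 = 3916, so (465475/14889) = (3916/14889)
factor out 2^2: 3916 = 2^2·979; with 14889 mod 8 = 1, (2/14889) = +1; sign now +1; continue with (979/14889)
flip (979/14889) -> (14889/979): both odd, 979 mod 4 = 3, 14889 mod 4 = 1, so the flip contributes +1; sign now +1
(14889/979): 14889 mod 979 = 204, so (14889/979) = (204/979)
factor out 2^2: 204 = 2^2·51; with 979 mod 8 = 3, (2/979) = -1; sign now +1; continue with (51/979)
flip (51/979) -> (979/51): both odd, 51 mod 4 = 3, 979 mod 4 = 3, so the flip contributes -1; sign now -1
(979/51): 979 mod 51 = 10, so (979/51) = (10/51)
factor out 2^1: 10 = 2^1·5; with 51 mod 8 = 3, (2/51) = -1; sign now +1; continue with (5/51)
flip (5/51) -> (51/5): both odd, 5 mod 4 = 1, 51 mod 4 = 3, so the flip contributes +1; sign now +1
(51/5): 51 mod 5 = 1, so (51/5) = (1/5)
reached (1/5) = 1, so the symbol is +1

1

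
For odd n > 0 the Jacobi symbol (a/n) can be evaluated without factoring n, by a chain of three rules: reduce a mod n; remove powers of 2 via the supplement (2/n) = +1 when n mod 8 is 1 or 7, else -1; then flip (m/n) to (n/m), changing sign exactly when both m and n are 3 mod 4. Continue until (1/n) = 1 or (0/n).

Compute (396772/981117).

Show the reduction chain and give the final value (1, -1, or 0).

factor out 2^2: 396772 = 2^2·99193; with 981117 mod 8 = 5, (2/981117) = -1; sign now +1; continue with (99193/981117)
flip (99193/981117) -> (981117/99193): both odd, 99193 mod 4 = 1, 981117 mod 4 = 1, so the flip contributes +1; sign now +1
(981117/99193): 981117 mod 99193 = 88380, so (981117/99193) = (88380/99193)
factor out 2^2: 88380 = 2^2·22095; with 99193 mod 8 = 1, (2/99193) = +1; sign now +1; continue with (22095/99193)
flip (22095/99193) -> (99193/22095): both odd, 22095 mod 4 = 3, 99193 mod 4 = 1, so the flip contributes +1; sign now +1
(99193/22095): 99193 mod 22095 = 10813, so (99193/22095) = (10813/22095)
flip (10813/22095) -> (22095/10813): both odd, 10813 mod 4 = 1, 22095 mod 4 = 3, so the flip contributes +1; sign now +1
(22095/10813): 22095 mod 10813 = 469, so (22095/10813) = (469/10813)
flip (469/10813) -> (10813/469): both odd, 469 mod 4 = 1, 10813 mod 4 = 1, so the flip contributes +1; sign now +1
(10813/469): 10813 mod 469 = 26, so (10813/469) = (26/469)
factor out 2^1: 26 = 2^1·13; with 469 mod 8 = 5, (2/469) = -1; sign now -1; continue with (13/469)
flip (13/469) -> (469/13): both odd, 13 mod 4 = 1, 469 mod 4 = 1, so the flip contributes +1; sign now -1
(469/13): 469 mod 13 = 1, so (469/13) = (1/13)
reached (1/13) = 1, so the symbol is -1

-1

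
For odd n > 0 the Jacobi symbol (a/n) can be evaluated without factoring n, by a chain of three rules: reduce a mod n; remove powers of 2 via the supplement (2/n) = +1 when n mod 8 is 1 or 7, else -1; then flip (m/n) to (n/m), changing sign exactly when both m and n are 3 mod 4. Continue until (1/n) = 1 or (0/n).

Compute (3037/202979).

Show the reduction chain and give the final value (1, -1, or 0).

reciprocity: (3037/202979) = +1·(202979/3037) since 3037 mod 4 = 1, 202979 mod 4 = 3; sign now +1
(202979/3037) = (2537/3037)   [reduce mod 3037]
reciprocity: (2537/3037) = +1·(3037/2537) since 2537 mod 4 = 1, 3037 mod 4 = 1; sign now +1
(3037/2537) = (500/2537)   [reduce mod 2537]
500 = 2^2·125; (2/2537) = +1 since 2537 mod 8 = 1, so (500/2537) = (+1)^2·(125/2537); sign now +1
reciprocity: (125/2537) = +1·(2537/125) since 125 mod 4 = 1, 2537 mod 4 = 1; sign now +1
(2537/125) = (37/125)   [reduce mod 125]
reciprocity: (37/125) = +1·(125/37) since 37 mod 4 = 1, 125 mod 4 = 1; sign now +1
(125/37) = (14/37)   [reduce mod 37]
14 = 2^1·7; (2/37) = -1 since 37 mod 8 = 5, so (14/37) = (-1)^1·(7/37); sign now -1
reciprocity: (7/37) = +1·(37/7) since 7 mod 4 = 3, 37 mod 4 = 1; sign now -1
(37/7) = (2/7)   [reduce mod 7]
2 = 2^1·1; (2/7) = +1 since 7 mod 8 = 7, so (2/7) = (+1)^1·(1/7); sign now -1
(1/7) = 1; final value = sign = -1

-1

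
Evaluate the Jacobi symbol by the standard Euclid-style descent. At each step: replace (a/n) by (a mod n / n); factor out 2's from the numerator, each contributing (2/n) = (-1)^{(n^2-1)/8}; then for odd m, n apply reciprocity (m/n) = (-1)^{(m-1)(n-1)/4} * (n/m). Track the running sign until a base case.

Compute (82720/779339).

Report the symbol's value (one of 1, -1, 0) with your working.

factor out 2^5: 82720 = 2^5·2585; with 779339 mod 8 = 3, (2/779339) = -1; sign now -1; continue with (2585/779339)
flip (2585/779339) -> (779339/2585): both odd, 2585 mod 4 = 1, 779339 mod 4 = 3, so the flip contributes +1; sign now -1
(779339/2585): 779339 mod 2585 = 1254, so (779339/2585) = (1254/2585)
factor out 2^1: 1254 = 2^1·627; with 2585 mod 8 = 1, (2/2585) = +1; sign now -1; continue with (627/2585)
flip (627/2585) -> (2585/627): both odd, 627 mod 4 = 3, 2585 mod 4 = 1, so the flip contributes +1; sign now -1
(2585/627): 2585 mod 627 = 77, so (2585/627) = (77/627)
flip (77/627) -> (627/77): both odd, 77 mod 4 = 1, 627 mod 4 = 3, so the flip contributes +1; sign now -1
(627/77): 627 mod 77 = 11, so (627/77) = (11/77)
flip (11/77) -> (77/11): both odd, 11 mod 4 = 3, 77 mod 4 = 1, so the flip contributes +1; sign now -1
(77/11): 77 mod 11 = 0, so (77/11) = (0/11)
reached (0/11); gcd(a, n) > 1, so (0/11) = 0 and the symbol is 0

0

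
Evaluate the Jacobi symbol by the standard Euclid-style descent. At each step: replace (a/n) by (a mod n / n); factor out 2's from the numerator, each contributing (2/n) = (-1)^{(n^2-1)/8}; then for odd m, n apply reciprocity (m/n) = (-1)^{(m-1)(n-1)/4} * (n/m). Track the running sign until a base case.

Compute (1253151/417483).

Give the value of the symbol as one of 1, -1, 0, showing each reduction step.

0

(1253151/417483) = (702/417483)   [reduce mod 417483]
702 = 2^1·351; (2/417483) = -1 since 417483 mod 8 = 3, so (702/417483) = (-1)^1·(351/417483); sign now -1
reciprocity: (351/417483) = -1·(417483/351) since 351 mod 4 = 3, 417483 mod 4 = 3; sign now +1
(417483/351) = (144/351)   [reduce mod 351]
144 = 2^4·9; (2/351) = +1 since 351 mod 8 = 7, so (144/351) = (+1)^4·(9/351); sign now +1
reciprocity: (9/351) = +1·(351/9) since 9 mod 4 = 1, 351 mod 4 = 3; sign now +1
(351/9) = (0/9)   [reduce mod 9]
(0/9) = 0   [gcd(a, n) > 1]; final value = 0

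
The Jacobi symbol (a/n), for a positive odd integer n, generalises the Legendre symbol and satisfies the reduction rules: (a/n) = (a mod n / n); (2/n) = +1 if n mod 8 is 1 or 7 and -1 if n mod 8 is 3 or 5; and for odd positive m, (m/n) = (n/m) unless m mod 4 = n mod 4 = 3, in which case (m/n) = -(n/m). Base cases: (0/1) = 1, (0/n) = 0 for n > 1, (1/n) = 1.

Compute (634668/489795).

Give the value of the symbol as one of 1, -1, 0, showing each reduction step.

0

(634668/489795) = (144873/489795)   [reduce mod 489795]
reciprocity: (144873/489795) = +1·(489795/144873) since 144873 mod 4 = 1, 489795 mod 4 = 3; sign now +1
(489795/144873) = (55176/144873)   [reduce mod 144873]
55176 = 2^3·6897; (2/144873) = +1 since 144873 mod 8 = 1, so (55176/144873) = (+1)^3·(6897/144873); sign now +1
reciprocity: (6897/144873) = +1·(144873/6897) since 6897 mod 4 = 1, 144873 mod 4 = 1; sign now +1
(144873/6897) = (36/6897)   [reduce mod 6897]
36 = 2^2·9; (2/6897) = +1 since 6897 mod 8 = 1, so (36/6897) = (+1)^2·(9/6897); sign now +1
reciprocity: (9/6897) = +1·(6897/9) since 9 mod 4 = 1, 6897 mod 4 = 1; sign now +1
(6897/9) = (3/9)   [reduce mod 9]
reciprocity: (3/9) = +1·(9/3) since 3 mod 4 = 3, 9 mod 4 = 1; sign now +1
(9/3) = (0/3)   [reduce mod 3]
(0/3) = 0   [gcd(a, n) > 1]; final value = 0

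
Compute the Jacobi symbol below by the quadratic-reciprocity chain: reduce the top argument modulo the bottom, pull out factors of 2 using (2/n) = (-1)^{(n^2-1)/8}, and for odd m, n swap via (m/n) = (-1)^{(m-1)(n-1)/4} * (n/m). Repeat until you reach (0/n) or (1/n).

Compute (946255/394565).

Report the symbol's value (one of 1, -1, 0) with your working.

0

(946255/394565): 946255 mod 394565 = 157125, so (946255/394565) = (157125/394565)
flip (157125/394565) -> (394565/157125): both odd, 157125 mod 4 = 1, 394565 mod 4 = 1, so the flip contributes +1; sign now +1
(394565/157125): 394565 mod 157125 = 80315, so (394565/157125) = (80315/157125)
flip (80315/157125) -> (157125/80315): both odd, 80315 mod 4 = 3, 157125 mod 4 = 1, so the flip contributes +1; sign now +1
(157125/80315): 157125 mod 80315 = 76810, so (157125/80315) = (76810/80315)
factor out 2^1: 76810 = 2^1·38405; with 80315 mod 8 = 3, (2/80315) = -1; sign now -1; continue with (38405/80315)
flip (38405/80315) -> (80315/38405): both odd, 38405 mod 4 = 1, 80315 mod 4 = 3, so the flip contributes +1; sign now -1
(80315/38405): 80315 mod 38405 = 3505, so (80315/38405) = (3505/38405)
flip (3505/38405) -> (38405/3505): both odd, 3505 mod 4 = 1, 38405 mod 4 = 1, so the flip contributes +1; sign now -1
(38405/3505): 38405 mod 3505 = 3355, so (38405/3505) = (3355/3505)
flip (3355/3505) -> (3505/3355): both odd, 3355 mod 4 = 3, 3505 mod 4 = 1, so the flip contributes +1; sign now -1
(3505/3355): 3505 mod 3355 = 150, so (3505/3355) = (150/3355)
factor out 2^1: 150 = 2^1·75; with 3355 mod 8 = 3, (2/3355) = -1; sign now +1; continue with (75/3355)
flip (75/3355) -> (3355/75): both odd, 75 mod 4 = 3, 3355 mod 4 = 3, so the flip contributes -1; sign now -1
(3355/75): 3355 mod 75 = 55, so (3355/75) = (55/75)
flip (55/75) -> (75/55): both odd, 55 mod 4 = 3, 75 mod 4 = 3, so the flip contributes -1; sign now +1
(75/55): 75 mod 55 = 20, so (75/55) = (20/55)
factor out 2^2: 20 = 2^2·5; with 55 mod 8 = 7, (2/55) = +1; sign now +1; continue with (5/55)
flip (5/55) -> (55/5): both odd, 5 mod 4 = 1, 55 mod 4 = 3, so the flip contributes +1; sign now +1
(55/5): 55 mod 5 = 0, so (55/5) = (0/5)
reached (0/5); gcd(a, n) > 1, so (0/5) = 0 and the symbol is 0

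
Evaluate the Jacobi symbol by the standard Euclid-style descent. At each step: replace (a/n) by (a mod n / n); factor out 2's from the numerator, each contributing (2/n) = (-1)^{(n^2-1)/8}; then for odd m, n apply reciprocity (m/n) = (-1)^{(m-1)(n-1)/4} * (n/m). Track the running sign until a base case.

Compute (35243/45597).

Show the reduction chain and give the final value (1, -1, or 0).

flip (35243/45597) -> (45597/35243): both odd, 35243 mod 4 = 3, 45597 mod 4 = 1, so the flip contributes +1; sign now +1
(45597/35243): 45597 mod 35243 = 10354, so (45597/35243) = (10354/35243)
factor out 2^1: 10354 = 2^1·5177; with 35243 mod 8 = 3, (2/35243) = -1; sign now -1; continue with (5177/35243)
flip (5177/35243) -> (35243/5177): both odd, 5177 mod 4 = 1, 35243 mod 4 = 3, so the flip contributes +1; sign now -1
(35243/5177): 35243 mod 5177 = 4181, so (35243/5177) = (4181/5177)
flip (4181/5177) -> (5177/4181): both odd, 4181 mod 4 = 1, 5177 mod 4 = 1, so the flip contributes +1; sign now -1
(5177/4181): 5177 mod 4181 = 996, so (5177/4181) = (996/4181)
factor out 2^2: 996 = 2^2·249; with 4181 mod 8 = 5, (2/4181) = -1; sign now -1; continue with (249/4181)
flip (249/4181) -> (4181/249): both odd, 249 mod 4 = 1, 4181 mod 4 = 1, so the flip contributes +1; sign now -1
(4181/249): 4181 mod 249 = 197, so (4181/249) = (197/249)
flip (197/249) -> (249/197): both odd, 197 mod 4 = 1, 249 mod 4 = 1, so the flip contributes +1; sign now -1
(249/197): 249 mod 197 = 52, so (249/197) = (52/197)
factor out 2^2: 52 = 2^2·13; with 197 mod 8 = 5, (2/197) = -1; sign now -1; continue with (13/197)
flip (13/197) -> (197/13): both odd, 13 mod 4 = 1, 197 mod 4 = 1, so the flip contributes +1; sign now -1
(197/13): 197 mod 13 = 2, so (197/13) = (2/13)
factor out 2^1: 2 = 2^1·1; with 13 mod 8 = 5, (2/13) = -1; sign now +1; continue with (1/13)
reached (1/13) = 1, so the symbol is +1

1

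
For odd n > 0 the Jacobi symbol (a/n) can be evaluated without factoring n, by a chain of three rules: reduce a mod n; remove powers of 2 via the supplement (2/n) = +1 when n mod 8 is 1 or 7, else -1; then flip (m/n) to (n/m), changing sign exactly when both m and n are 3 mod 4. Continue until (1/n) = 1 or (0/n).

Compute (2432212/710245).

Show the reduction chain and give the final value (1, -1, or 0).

1

(2432212/710245) = (301477/710245)   [reduce mod 710245]
reciprocity: (301477/710245) = +1·(710245/301477) since 301477 mod 4 = 1, 710245 mod 4 = 1; sign now +1
(710245/301477) = (107291/301477)   [reduce mod 301477]
reciprocity: (107291/301477) = +1·(301477/107291) since 107291 mod 4 = 3, 301477 mod 4 = 1; sign now +1
(301477/107291) = (86895/107291)   [reduce mod 107291]
reciprocity: (86895/107291) = -1·(107291/86895) since 86895 mod 4 = 3, 107291 mod 4 = 3; sign now -1
(107291/86895) = (20396/86895)   [reduce mod 86895]
20396 = 2^2·5099; (2/86895) = +1 since 86895 mod 8 = 7, so (20396/86895) = (+1)^2·(5099/86895); sign now -1
reciprocity: (5099/86895) = -1·(86895/5099) since 5099 mod 4 = 3, 86895 mod 4 = 3; sign now +1
(86895/5099) = (212/5099)   [reduce mod 5099]
212 = 2^2·53; (2/5099) = -1 since 5099 mod 8 = 3, so (212/5099) = (-1)^2·(53/5099); sign now +1
reciprocity: (53/5099) = +1·(5099/53) since 53 mod 4 = 1, 5099 mod 4 = 3; sign now +1
(5099/53) = (11/53)   [reduce mod 53]
reciprocity: (11/53) = +1·(53/11) since 11 mod 4 = 3, 53 mod 4 = 1; sign now +1
(53/11) = (9/11)   [reduce mod 11]
reciprocity: (9/11) = +1·(11/9) since 9 mod 4 = 1, 11 mod 4 = 3; sign now +1
(11/9) = (2/9)   [reduce mod 9]
2 = 2^1·1; (2/9) = +1 since 9 mod 8 = 1, so (2/9) = (+1)^1·(1/9); sign now +1
(1/9) = 1; final value = sign = +1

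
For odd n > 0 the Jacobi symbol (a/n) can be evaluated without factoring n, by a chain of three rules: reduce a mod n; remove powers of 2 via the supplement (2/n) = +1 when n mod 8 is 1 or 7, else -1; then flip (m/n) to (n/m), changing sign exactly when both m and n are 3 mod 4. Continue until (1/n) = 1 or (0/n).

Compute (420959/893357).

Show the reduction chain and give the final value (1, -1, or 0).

flip (420959/893357) -> (893357/420959): both odd, 420959 mod 4 = 3, 893357 mod 4 = 1, so the flip contributes +1; sign now +1
(893357/420959): 893357 mod 420959 = 51439, so (893357/420959) = (51439/420959)
flip (51439/420959) -> (420959/51439): both odd, 51439 mod 4 = 3, 420959 mod 4 = 3, so the flip contributes -1; sign now -1
(420959/51439): 420959 mod 51439 = 9447, so (420959/51439) = (9447/51439)
flip (9447/51439) -> (51439/9447): both odd, 9447 mod 4 = 3, 51439 mod 4 = 3, so the flip contributes -1; sign now +1
(51439/9447): 51439 mod 9447 = 4204, so (51439/9447) = (4204/9447)
factor out 2^2: 4204 = 2^2·1051; with 9447 mod 8 = 7, (2/9447) = +1; sign now +1; continue with (1051/9447)
flip (1051/9447) -> (9447/1051): both odd, 1051 mod 4 = 3, 9447 mod 4 = 3, so the flip contributes -1; sign now -1
(9447/1051): 9447 mod 1051 = 1039, so (9447/1051) = (1039/1051)
flip (1039/1051) -> (1051/1039): both odd, 1039 mod 4 = 3, 1051 mod 4 = 3, so the flip contributes -1; sign now +1
(1051/1039): 1051 mod 1039 = 12, so (1051/1039) = (12/1039)
factor out 2^2: 12 = 2^2·3; with 1039 mod 8 = 7, (2/1039) = +1; sign now +1; continue with (3/1039)
flip (3/1039) -> (1039/3): both odd, 3 mod 4 = 3, 1039 mod 4 = 3, so the flip contributes -1; sign now -1
(1039/3): 1039 mod 3 = 1, so (1039/3) = (1/3)
reached (1/3) = 1, so the symbol is -1

-1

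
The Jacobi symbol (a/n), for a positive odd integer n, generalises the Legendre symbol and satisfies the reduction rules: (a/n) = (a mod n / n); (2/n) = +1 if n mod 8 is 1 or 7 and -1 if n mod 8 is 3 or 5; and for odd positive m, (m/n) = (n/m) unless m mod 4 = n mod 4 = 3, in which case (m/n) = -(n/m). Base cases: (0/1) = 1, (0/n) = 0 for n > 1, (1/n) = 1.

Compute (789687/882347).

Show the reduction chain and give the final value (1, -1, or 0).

1

reciprocity: (789687/882347) = -1·(882347/789687) since 789687 mod 4 = 3, 882347 mod 4 = 3; sign now -1
(882347/789687) = (92660/789687)   [reduce mod 789687]
92660 = 2^2·23165; (2/789687) = +1 since 789687 mod 8 = 7, so (92660/789687) = (+1)^2·(23165/789687); sign now -1
reciprocity: (23165/789687) = +1·(789687/23165) since 23165 mod 4 = 1, 789687 mod 4 = 3; sign now -1
(789687/23165) = (2077/23165)   [reduce mod 23165]
reciprocity: (2077/23165) = +1·(23165/2077) since 2077 mod 4 = 1, 23165 mod 4 = 1; sign now -1
(23165/2077) = (318/2077)   [reduce mod 2077]
318 = 2^1·159; (2/2077) = -1 since 2077 mod 8 = 5, so (318/2077) = (-1)^1·(159/2077); sign now +1
reciprocity: (159/2077) = +1·(2077/159) since 159 mod 4 = 3, 2077 mod 4 = 1; sign now +1
(2077/159) = (10/159)   [reduce mod 159]
10 = 2^1·5; (2/159) = +1 since 159 mod 8 = 7, so (10/159) = (+1)^1·(5/159); sign now +1
reciprocity: (5/159) = +1·(159/5) since 5 mod 4 = 1, 159 mod 4 = 3; sign now +1
(159/5) = (4/5)   [reduce mod 5]
4 = 2^2·1; (2/5) = -1 since 5 mod 8 = 5, so (4/5) = (-1)^2·(1/5); sign now +1
(1/5) = 1; final value = sign = +1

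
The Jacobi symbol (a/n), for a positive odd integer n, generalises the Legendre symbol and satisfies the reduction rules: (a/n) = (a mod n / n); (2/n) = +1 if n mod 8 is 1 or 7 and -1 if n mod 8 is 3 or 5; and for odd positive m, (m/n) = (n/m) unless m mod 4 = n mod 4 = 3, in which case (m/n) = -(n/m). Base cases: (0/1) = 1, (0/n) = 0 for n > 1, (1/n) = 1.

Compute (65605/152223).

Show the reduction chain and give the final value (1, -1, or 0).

1

reciprocity: (65605/152223) = +1·(152223/65605) since 65605 mod 4 = 1, 152223 mod 4 = 3; sign now +1
(152223/65605) = (21013/65605)   [reduce mod 65605]
reciprocity: (21013/65605) = +1·(65605/21013) since 21013 mod 4 = 1, 65605 mod 4 = 1; sign now +1
(65605/21013) = (2566/21013)   [reduce mod 21013]
2566 = 2^1·1283; (2/21013) = -1 since 21013 mod 8 = 5, so (2566/21013) = (-1)^1·(1283/21013); sign now -1
reciprocity: (1283/21013) = +1·(21013/1283) since 1283 mod 4 = 3, 21013 mod 4 = 1; sign now -1
(21013/1283) = (485/1283)   [reduce mod 1283]
reciprocity: (485/1283) = +1·(1283/485) since 485 mod 4 = 1, 1283 mod 4 = 3; sign now -1
(1283/485) = (313/485)   [reduce mod 485]
reciprocity: (313/485) = +1·(485/313) since 313 mod 4 = 1, 485 mod 4 = 1; sign now -1
(485/313) = (172/313)   [reduce mod 313]
172 = 2^2·43; (2/313) = +1 since 313 mod 8 = 1, so (172/313) = (+1)^2·(43/313); sign now -1
reciprocity: (43/313) = +1·(313/43) since 43 mod 4 = 3, 313 mod 4 = 1; sign now -1
(313/43) = (12/43)   [reduce mod 43]
12 = 2^2·3; (2/43) = -1 since 43 mod 8 = 3, so (12/43) = (-1)^2·(3/43); sign now -1
reciprocity: (3/43) = -1·(43/3) since 3 mod 4 = 3, 43 mod 4 = 3; sign now +1
(43/3) = (1/3)   [reduce mod 3]
(1/3) = 1; final value = sign = +1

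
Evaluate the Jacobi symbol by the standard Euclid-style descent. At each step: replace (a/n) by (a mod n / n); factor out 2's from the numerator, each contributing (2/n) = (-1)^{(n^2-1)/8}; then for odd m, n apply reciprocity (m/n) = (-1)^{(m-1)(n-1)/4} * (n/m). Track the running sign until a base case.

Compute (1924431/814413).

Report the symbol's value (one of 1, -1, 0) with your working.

0

(1924431/814413): 1924431 mod 814413 = 295605, so (1924431/814413) = (295605/814413)
flip (295605/814413) -> (814413/295605): both odd, 295605 mod 4 = 1, 814413 mod 4 = 1, so the flip contributes +1; sign now +1
(814413/295605): 814413 mod 295605 = 223203, so (814413/295605) = (223203/295605)
flip (223203/295605) -> (295605/223203): both odd, 223203 mod 4 = 3, 295605 mod 4 = 1, so the flip contributes +1; sign now +1
(295605/223203): 295605 mod 223203 = 72402, so (295605/223203) = (72402/223203)
factor out 2^1: 72402 = 2^1·36201; with 223203 mod 8 = 3, (2/223203) = -1; sign now -1; continue with (36201/223203)
flip (36201/223203) -> (223203/36201): both odd, 36201 mod 4 = 1, 223203 mod 4 = 3, so the flip contributes +1; sign now -1
(223203/36201): 223203 mod 36201 = 5997, so (223203/36201) = (5997/36201)
flip (5997/36201) -> (36201/5997): both odd, 5997 mod 4 = 1, 36201 mod 4 = 1, so the flip contributes +1; sign now -1
(36201/5997): 36201 mod 5997 = 219, so (36201/5997) = (219/5997)
flip (219/5997) -> (5997/219): both odd, 219 mod 4 = 3, 5997 mod 4 = 1, so the flip contributes +1; sign now -1
(5997/219): 5997 mod 219 = 84, so (5997/219) = (84/219)
factor out 2^2: 84 = 2^2·21; with 219 mod 8 = 3, (2/219) = -1; sign now -1; continue with (21/219)
flip (21/219) -> (219/21): both odd, 21 mod 4 = 1, 219 mod 4 = 3, so the flip contributes +1; sign now -1
(219/21): 219 mod 21 = 9, so (219/21) = (9/21)
flip (9/21) -> (21/9): both odd, 9 mod 4 = 1, 21 mod 4 = 1, so the flip contributes +1; sign now -1
(21/9): 21 mod 9 = 3, so (21/9) = (3/9)
flip (3/9) -> (9/3): both odd, 3 mod 4 = 3, 9 mod 4 = 1, so the flip contributes +1; sign now -1
(9/3): 9 mod 3 = 0, so (9/3) = (0/3)
reached (0/3); gcd(a, n) > 1, so (0/3) = 0 and the symbol is 0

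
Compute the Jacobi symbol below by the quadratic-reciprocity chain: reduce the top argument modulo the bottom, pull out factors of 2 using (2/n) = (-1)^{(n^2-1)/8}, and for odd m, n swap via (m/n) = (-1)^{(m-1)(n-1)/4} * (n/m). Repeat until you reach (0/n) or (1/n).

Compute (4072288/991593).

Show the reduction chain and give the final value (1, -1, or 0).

1

(4072288/991593): 4072288 mod 991593 = 105916, so (4072288/991593) = (105916/991593)
factor out 2^2: 105916 = 2^2·26479; with 991593 mod 8 = 1, (2/991593) = +1; sign now +1; continue with (26479/991593)
flip (26479/991593) -> (991593/26479): both odd, 26479 mod 4 = 3, 991593 mod 4 = 1, so the flip contributes +1; sign now +1
(991593/26479): 991593 mod 26479 = 11870, so (991593/26479) = (11870/26479)
factor out 2^1: 11870 = 2^1·5935; with 26479 mod 8 = 7, (2/26479) = +1; sign now +1; continue with (5935/26479)
flip (5935/26479) -> (26479/5935): both odd, 5935 mod 4 = 3, 26479 mod 4 = 3, so the flip contributes -1; sign now -1
(26479/5935): 26479 mod 5935 = 2739, so (26479/5935) = (2739/5935)
flip (2739/5935) -> (5935/2739): both odd, 2739 mod 4 = 3, 5935 mod 4 = 3, so the flip contributes -1; sign now +1
(5935/2739): 5935 mod 2739 = 457, so (5935/2739) = (457/2739)
flip (457/2739) -> (2739/457): both odd, 457 mod 4 = 1, 2739 mod 4 = 3, so the flip contributes +1; sign now +1
(2739/457): 2739 mod 457 = 454, so (2739/457) = (454/457)
factor out 2^1: 454 = 2^1·227; with 457 mod 8 = 1, (2/457) = +1; sign now +1; continue with (227/457)
flip (227/457) -> (457/227): both odd, 227 mod 4 = 3, 457 mod 4 = 1, so the flip contributes +1; sign now +1
(457/227): 457 mod 227 = 3, so (457/227) = (3/227)
flip (3/227) -> (227/3): both odd, 3 mod 4 = 3, 227 mod 4 = 3, so the flip contributes -1; sign now -1
(227/3): 227 mod 3 = 2, so (227/3) = (2/3)
factor out 2^1: 2 = 2^1·1; with 3 mod 8 = 3, (2/3) = -1; sign now +1; continue with (1/3)
reached (1/3) = 1, so the symbol is +1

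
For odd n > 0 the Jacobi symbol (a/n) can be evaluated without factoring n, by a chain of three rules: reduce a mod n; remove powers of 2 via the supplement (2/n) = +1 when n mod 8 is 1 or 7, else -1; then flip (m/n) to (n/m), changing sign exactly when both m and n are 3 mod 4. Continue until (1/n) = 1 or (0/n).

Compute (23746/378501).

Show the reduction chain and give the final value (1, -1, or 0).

-1

factor out 2^1: 23746 = 2^1·11873; with 378501 mod 8 = 5, (2/378501) = -1; sign now -1; continue with (11873/378501)
flip (11873/378501) -> (378501/11873): both odd, 11873 mod 4 = 1, 378501 mod 4 = 1, so the flip contributes +1; sign now -1
(378501/11873): 378501 mod 11873 = 10438, so (378501/11873) = (10438/11873)
factor out 2^1: 10438 = 2^1·5219; with 11873 mod 8 = 1, (2/11873) = +1; sign now -1; continue with (5219/11873)
flip (5219/11873) -> (11873/5219): both odd, 5219 mod 4 = 3, 11873 mod 4 = 1, so the flip contributes +1; sign now -1
(11873/5219): 11873 mod 5219 = 1435, so (11873/5219) = (1435/5219)
flip (1435/5219) -> (5219/1435): both odd, 1435 mod 4 = 3, 5219 mod 4 = 3, so the flip contributes -1; sign now +1
(5219/1435): 5219 mod 1435 = 914, so (5219/1435) = (914/1435)
factor out 2^1: 914 = 2^1·457; with 1435 mod 8 = 3, (2/1435) = -1; sign now -1; continue with (457/1435)
flip (457/1435) -> (1435/457): both odd, 457 mod 4 = 1, 1435 mod 4 = 3, so the flip contributes +1; sign now -1
(1435/457): 1435 mod 457 = 64, so (1435/457) = (64/457)
factor out 2^6: 64 = 2^6·1; with 457 mod 8 = 1, (2/457) = +1; sign now -1; continue with (1/457)
reached (1/457) = 1, so the symbol is -1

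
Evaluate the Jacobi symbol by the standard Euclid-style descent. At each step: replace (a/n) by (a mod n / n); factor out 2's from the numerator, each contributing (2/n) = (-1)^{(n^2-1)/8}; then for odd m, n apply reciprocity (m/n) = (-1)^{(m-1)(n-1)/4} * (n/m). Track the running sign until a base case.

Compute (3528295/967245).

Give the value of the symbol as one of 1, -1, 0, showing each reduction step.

0

(3528295/967245) = (626560/967245)   [reduce mod 967245]
626560 = 2^7·4895; (2/967245) = -1 since 967245 mod 8 = 5, so (626560/967245) = (-1)^7·(4895/967245); sign now -1
reciprocity: (4895/967245) = +1·(967245/4895) since 4895 mod 4 = 3, 967245 mod 4 = 1; sign now -1
(967245/4895) = (2930/4895)   [reduce mod 4895]
2930 = 2^1·1465; (2/4895) = +1 since 4895 mod 8 = 7, so (2930/4895) = (+1)^1·(1465/4895); sign now -1
reciprocity: (1465/4895) = +1·(4895/1465) since 1465 mod 4 = 1, 4895 mod 4 = 3; sign now -1
(4895/1465) = (500/1465)   [reduce mod 1465]
500 = 2^2·125; (2/1465) = +1 since 1465 mod 8 = 1, so (500/1465) = (+1)^2·(125/1465); sign now -1
reciprocity: (125/1465) = +1·(1465/125) since 125 mod 4 = 1, 1465 mod 4 = 1; sign now -1
(1465/125) = (90/125)   [reduce mod 125]
90 = 2^1·45; (2/125) = -1 since 125 mod 8 = 5, so (90/125) = (-1)^1·(45/125); sign now +1
reciprocity: (45/125) = +1·(125/45) since 45 mod 4 = 1, 125 mod 4 = 1; sign now +1
(125/45) = (35/45)   [reduce mod 45]
reciprocity: (35/45) = +1·(45/35) since 35 mod 4 = 3, 45 mod 4 = 1; sign now +1
(45/35) = (10/35)   [reduce mod 35]
10 = 2^1·5; (2/35) = -1 since 35 mod 8 = 3, so (10/35) = (-1)^1·(5/35); sign now -1
reciprocity: (5/35) = +1·(35/5) since 5 mod 4 = 1, 35 mod 4 = 3; sign now -1
(35/5) = (0/5)   [reduce mod 5]
(0/5) = 0   [gcd(a, n) > 1]; final value = 0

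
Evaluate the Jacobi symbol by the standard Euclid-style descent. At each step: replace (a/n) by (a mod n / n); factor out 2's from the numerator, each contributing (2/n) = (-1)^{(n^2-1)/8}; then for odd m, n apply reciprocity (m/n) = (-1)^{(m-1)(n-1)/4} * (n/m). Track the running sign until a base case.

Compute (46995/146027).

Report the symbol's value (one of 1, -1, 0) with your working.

flip (46995/146027) -> (146027/46995): both odd, 46995 mod 4 = 3, 146027 mod 4 = 3, so the flip contributes -1; sign now -1
(146027/46995): 146027 mod 46995 = 5042, so (146027/46995) = (5042/46995)
factor out 2^1: 5042 = 2^1·2521; with 46995 mod 8 = 3, (2/46995) = -1; sign now +1; continue with (2521/46995)
flip (2521/46995) -> (46995/2521): both odd, 2521 mod 4 = 1, 46995 mod 4 = 3, so the flip contributes +1; sign now +1
(46995/2521): 46995 mod 2521 = 1617, so (46995/2521) = (1617/2521)
flip (1617/2521) -> (2521/1617): both odd, 1617 mod 4 = 1, 2521 mod 4 = 1, so the flip contributes +1; sign now +1
(2521/1617): 2521 mod 1617 = 904, so (2521/1617) = (904/1617)
factor out 2^3: 904 = 2^3·113; with 1617 mod 8 = 1, (2/1617) = +1; sign now +1; continue with (113/1617)
flip (113/1617) -> (1617/113): both odd, 113 mod 4 = 1, 1617 mod 4 = 1, so the flip contributes +1; sign now +1
(1617/113): 1617 mod 113 = 35, so (1617/113) = (35/113)
flip (35/113) -> (113/35): both odd, 35 mod 4 = 3, 113 mod 4 = 1, so the flip contributes +1; sign now +1
(113/35): 113 mod 35 = 8, so (113/35) = (8/35)
factor out 2^3: 8 = 2^3·1; with 35 mod 8 = 3, (2/35) = -1; sign now -1; continue with (1/35)
reached (1/35) = 1, so the symbol is -1

-1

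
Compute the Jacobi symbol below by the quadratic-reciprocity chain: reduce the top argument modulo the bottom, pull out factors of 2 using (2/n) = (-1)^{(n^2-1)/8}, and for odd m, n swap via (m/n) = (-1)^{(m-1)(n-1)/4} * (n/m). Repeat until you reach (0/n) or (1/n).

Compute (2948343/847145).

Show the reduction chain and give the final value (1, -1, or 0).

(2948343/847145): 2948343 mod 847145 = 406908, so (2948343/847145) = (406908/847145)
factor out 2^2: 406908 = 2^2·101727; with 847145 mod 8 = 1, (2/847145) = +1; sign now +1; continue with (101727/847145)
flip (101727/847145) -> (847145/101727): both odd, 101727 mod 4 = 3, 847145 mod 4 = 1, so the flip contributes +1; sign now +1
(847145/101727): 847145 mod 101727 = 33329, so (847145/101727) = (33329/101727)
flip (33329/101727) -> (101727/33329): both odd, 33329 mod 4 = 1, 101727 mod 4 = 3, so the flip contributes +1; sign now +1
(101727/33329): 101727 mod 33329 = 1740, so (101727/33329) = (1740/33329)
factor out 2^2: 1740 = 2^2·435; with 33329 mod 8 = 1, (2/33329) = +1; sign now +1; continue with (435/33329)
flip (435/33329) -> (33329/435): both odd, 435 mod 4 = 3, 33329 mod 4 = 1, so the flip contributes +1; sign now +1
(33329/435): 33329 mod 435 = 269, so (33329/435) = (269/435)
flip (269/435) -> (435/269): both odd, 269 mod 4 = 1, 435 mod 4 = 3, so the flip contributes +1; sign now +1
(435/269): 435 mod 269 = 166, so (435/269) = (166/269)
factor out 2^1: 166 = 2^1·83; with 269 mod 8 = 5, (2/269) = -1; sign now -1; continue with (83/269)
flip (83/269) -> (269/83): both odd, 83 mod 4 = 3, 269 mod 4 = 1, so the flip contributes +1; sign now -1
(269/83): 269 mod 83 = 20, so (269/83) = (20/83)
factor out 2^2: 20 = 2^2·5; with 83 mod 8 = 3, (2/83) = -1; sign now -1; continue with (5/83)
flip (5/83) -> (83/5): both odd, 5 mod 4 = 1, 83 mod 4 = 3, so the flip contributes +1; sign now -1
(83/5): 83 mod 5 = 3, so (83/5) = (3/5)
flip (3/5) -> (5/3): both odd, 3 mod 4 = 3, 5 mod 4 = 1, so the flip contributes +1; sign now -1
(5/3): 5 mod 3 = 2, so (5/3) = (2/3)
factor out 2^1: 2 = 2^1·1; with 3 mod 8 = 3, (2/3) = -1; sign now +1; continue with (1/3)
reached (1/3) = 1, so the symbol is +1

1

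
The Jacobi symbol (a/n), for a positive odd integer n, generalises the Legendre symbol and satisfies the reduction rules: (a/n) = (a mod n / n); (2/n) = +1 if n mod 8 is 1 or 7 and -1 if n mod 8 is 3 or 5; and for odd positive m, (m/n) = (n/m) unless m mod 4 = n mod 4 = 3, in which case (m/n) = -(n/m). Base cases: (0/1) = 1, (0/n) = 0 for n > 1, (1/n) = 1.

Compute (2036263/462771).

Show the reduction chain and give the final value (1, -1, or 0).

(2036263/462771) = (185179/462771)   [reduce mod 462771]
reciprocity: (185179/462771) = -1·(462771/185179) since 185179 mod 4 = 3, 462771 mod 4 = 3; sign now -1
(462771/185179) = (92413/185179)   [reduce mod 185179]
reciprocity: (92413/185179) = +1·(185179/92413) since 92413 mod 4 = 1, 185179 mod 4 = 3; sign now -1
(185179/92413) = (353/92413)   [reduce mod 92413]
reciprocity: (353/92413) = +1·(92413/353) since 353 mod 4 = 1, 92413 mod 4 = 1; sign now -1
(92413/353) = (280/353)   [reduce mod 353]
280 = 2^3·35; (2/353) = +1 since 353 mod 8 = 1, so (280/353) = (+1)^3·(35/353); sign now -1
reciprocity: (35/353) = +1·(353/35) since 35 mod 4 = 3, 353 mod 4 = 1; sign now -1
(353/35) = (3/35)   [reduce mod 35]
reciprocity: (3/35) = -1·(35/3) since 3 mod 4 = 3, 35 mod 4 = 3; sign now +1
(35/3) = (2/3)   [reduce mod 3]
2 = 2^1·1; (2/3) = -1 since 3 mod 8 = 3, so (2/3) = (-1)^1·(1/3); sign now -1
(1/3) = 1; final value = sign = -1

-1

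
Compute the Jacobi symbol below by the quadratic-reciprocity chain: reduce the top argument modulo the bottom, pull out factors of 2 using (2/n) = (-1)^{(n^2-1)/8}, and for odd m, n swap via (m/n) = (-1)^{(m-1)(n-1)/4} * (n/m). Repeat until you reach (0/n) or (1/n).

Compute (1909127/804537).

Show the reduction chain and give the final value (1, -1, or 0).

(1909127/804537): 1909127 mod 804537 = 300053, so (1909127/804537) = (300053/804537)
flip (300053/804537) -> (804537/300053): both odd, 300053 mod 4 = 1, 804537 mod 4 = 1, so the flip contributes +1; sign now +1
(804537/300053): 804537 mod 300053 = 204431, so (804537/300053) = (204431/300053)
flip (204431/300053) -> (300053/204431): both odd, 204431 mod 4 = 3, 300053 mod 4 = 1, so the flip contributes +1; sign now +1
(300053/204431): 300053 mod 204431 = 95622, so (300053/204431) = (95622/204431)
factor out 2^1: 95622 = 2^1·47811; with 204431 mod 8 = 7, (2/204431) = +1; sign now +1; continue with (47811/204431)
flip (47811/204431) -> (204431/47811): both odd, 47811 mod 4 = 3, 204431 mod 4 = 3, so the flip contributes -1; sign now -1
(204431/47811): 204431 mod 47811 = 13187, so (204431/47811) = (13187/47811)
flip (13187/47811) -> (47811/13187): both odd, 13187 mod 4 = 3, 47811 mod 4 = 3, so the flip contributes -1; sign now +1
(47811/13187): 47811 mod 13187 = 8250, so (47811/13187) = (8250/13187)
factor out 2^1: 8250 = 2^1·4125; with 13187 mod 8 = 3, (2/13187) = -1; sign now -1; continue with (4125/13187)
flip (4125/13187) -> (13187/4125): both odd, 4125 mod 4 = 1, 13187 mod 4 = 3, so the flip contributes +1; sign now -1
(13187/4125): 13187 mod 4125 = 812, so (13187/4125) = (812/4125)
factor out 2^2: 812 = 2^2·203; with 4125 mod 8 = 5, (2/4125) = -1; sign now -1; continue with (203/4125)
flip (203/4125) -> (4125/203): both odd, 203 mod 4 = 3, 4125 mod 4 = 1, so the flip contributes +1; sign now -1
(4125/203): 4125 mod 203 = 65, so (4125/203) = (65/203)
flip (65/203) -> (203/65): both odd, 65 mod 4 = 1, 203 mod 4 = 3, so the flip contributes +1; sign now -1
(203/65): 203 mod 65 = 8, so (203/65) = (8/65)
factor out 2^3: 8 = 2^3·1; with 65 mod 8 = 1, (2/65) = +1; sign now -1; continue with (1/65)
reached (1/65) = 1, so the symbol is -1

-1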